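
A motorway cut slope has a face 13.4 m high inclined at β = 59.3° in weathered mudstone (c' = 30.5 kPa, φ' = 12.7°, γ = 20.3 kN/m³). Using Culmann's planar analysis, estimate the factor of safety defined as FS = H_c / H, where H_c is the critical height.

FS = 1.20

H_c = (4c'/γ) · sinβ cosφ' / [1 − cos(β − φ')]
    = (4·30.5/20.3) · sin59.3°·cos12.7° / [1 − cos46.6°]
    = 6.010 · 0.8388 / 0.3129 = 16.11 m
FS = H_c / H = 16.11 / 13.4 = 1.202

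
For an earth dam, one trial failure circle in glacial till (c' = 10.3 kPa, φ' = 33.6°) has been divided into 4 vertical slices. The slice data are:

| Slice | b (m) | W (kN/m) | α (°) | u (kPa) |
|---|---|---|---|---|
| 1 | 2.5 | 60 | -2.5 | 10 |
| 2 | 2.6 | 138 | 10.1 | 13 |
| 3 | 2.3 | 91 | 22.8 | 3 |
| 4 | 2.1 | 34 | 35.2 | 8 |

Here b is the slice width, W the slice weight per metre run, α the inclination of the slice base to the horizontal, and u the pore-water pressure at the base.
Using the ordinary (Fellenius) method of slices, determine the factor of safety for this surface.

Ordinary method of slices: FS = Σ[c'·Δl_i + (W_i cosα_i − u_i·Δl_i)·tanφ'] / Σ W_i sinα_i, with Δl_i = b_i / cosα_i.
Slice 1: Δl = 2.5/cos(-2.5°) = 2.502 m; N'_1 = 60·cos(-2.5°) − 10·2.502 = 34.9; c'Δl = 25.77; W sinα = -2.6
Slice 2: Δl = 2.6/cos10.1° = 2.641 m; N'_2 = 138·cos10.1° − 13·2.641 = 101.5; c'Δl = 27.20; W sinα = 24.2
Slice 3: Δl = 2.3/cos22.8° = 2.495 m; N'_3 = 91·cos22.8° − 3·2.495 = 76.4; c'Δl = 25.70; W sinα = 35.3
Slice 4: Δl = 2.1/cos35.2° = 2.570 m; N'_4 = 34·cos35.2° − 8·2.570 = 7.2; c'Δl = 26.47; W sinα = 19.6
Σc'Δl = 105.1 kN/m; ΣN' = 220.1 kN/m; ΣW sinα = 76.4 kN/m
Resisting = 105.1 + 220.1·tan33.6° = 105.1 + 146.2 = 251.4 kN/m
FS = 251.4 / 76.4 = 3.288

FS = 3.29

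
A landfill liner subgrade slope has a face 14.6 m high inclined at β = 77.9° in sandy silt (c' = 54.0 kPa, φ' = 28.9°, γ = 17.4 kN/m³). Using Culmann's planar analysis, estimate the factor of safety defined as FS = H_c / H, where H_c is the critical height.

H_c = (4c'/γ) · sinβ cosφ' / [1 − cos(β − φ')]
    = (4·54.0/17.4) · sin77.9°·cos28.9° / [1 − cos49.0°]
    = 12.414 · 0.8560 / 0.3439 = 30.90 m
FS = H_c / H = 30.90 / 14.6 = 2.116

FS = 2.12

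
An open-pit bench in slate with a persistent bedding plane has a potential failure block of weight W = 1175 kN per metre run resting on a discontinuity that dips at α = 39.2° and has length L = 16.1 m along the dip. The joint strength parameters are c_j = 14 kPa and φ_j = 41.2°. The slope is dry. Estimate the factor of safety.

FS = 1.38

Resolving the block weight along and normal to the plane and applying the Mohr–Coulomb strength on the joint:
N' = W cosα = 1175·cos39.2° = 910.6 kN/m
Driving force T = W sinα = 1175·sin39.2° = 742.6 kN/m
Resisting force R = c_j·L + N'·tanφ_j = 14·16.1 + 910.6·tan41.2° = 225.4 + 797.1 = 1022.5 kN/m
FS = R / T = 1022.5 / 742.6 = 1.377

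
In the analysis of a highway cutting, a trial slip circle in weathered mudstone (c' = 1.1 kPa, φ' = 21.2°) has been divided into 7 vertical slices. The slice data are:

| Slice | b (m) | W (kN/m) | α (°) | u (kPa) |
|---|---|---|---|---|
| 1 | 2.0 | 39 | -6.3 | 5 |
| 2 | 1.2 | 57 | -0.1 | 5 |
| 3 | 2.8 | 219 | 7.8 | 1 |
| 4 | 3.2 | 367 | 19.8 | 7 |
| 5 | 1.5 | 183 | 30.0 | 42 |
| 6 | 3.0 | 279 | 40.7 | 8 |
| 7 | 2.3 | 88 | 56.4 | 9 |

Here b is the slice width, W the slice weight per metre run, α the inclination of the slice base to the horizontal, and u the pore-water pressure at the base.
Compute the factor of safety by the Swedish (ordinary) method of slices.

FS = 0.74

Ordinary method of slices: FS = Σ[c'·Δl_i + (W_i cosα_i − u_i·Δl_i)·tanφ'] / Σ W_i sinα_i, with Δl_i = b_i / cosα_i.
Slice 1: Δl = 2.0/cos(-6.3°) = 2.012 m; N'_1 = 39·cos(-6.3°) − 5·2.012 = 28.7; c'Δl = 2.21; W sinα = -4.3
Slice 2: Δl = 1.2/cos(-0.1°) = 1.200 m; N'_2 = 57·cos(-0.1°) − 5·1.200 = 51.0; c'Δl = 1.32; W sinα = -0.1
Slice 3: Δl = 2.8/cos7.8° = 2.826 m; N'_3 = 219·cos7.8° − 1·2.826 = 214.1; c'Δl = 3.11; W sinα = 29.7
Slice 4: Δl = 3.2/cos19.8° = 3.401 m; N'_4 = 367·cos19.8° − 7·3.401 = 321.5; c'Δl = 3.74; W sinα = 124.3
Slice 5: Δl = 1.5/cos30.0° = 1.732 m; N'_5 = 183·cos30.0° − 42·1.732 = 85.7; c'Δl = 1.91; W sinα = 91.5
Slice 6: Δl = 3.0/cos40.7° = 3.957 m; N'_6 = 279·cos40.7° − 8·3.957 = 179.9; c'Δl = 4.35; W sinα = 181.9
Slice 7: Δl = 2.3/cos56.4° = 4.156 m; N'_7 = 88·cos56.4° − 9·4.156 = 11.3; c'Δl = 4.57; W sinα = 73.3
Σc'Δl = 21.2 kN/m; ΣN' = 892.2 kN/m; ΣW sinα = 496.4 kN/m
Resisting = 21.2 + 892.2·tan21.2° = 21.2 + 346.1 = 367.3 kN/m
FS = 367.3 / 496.4 = 0.740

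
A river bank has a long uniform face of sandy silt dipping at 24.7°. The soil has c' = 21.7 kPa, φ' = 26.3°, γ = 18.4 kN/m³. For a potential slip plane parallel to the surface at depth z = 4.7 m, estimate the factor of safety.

For an infinite slope with a slip plane parallel to the surface (no pore pressure): FS = [c' + γz cos²β tanφ'] / [γz sinβ cosβ].
γz = 18.4·4.7 = 86.48 kN/m²
Numerator = 21.7 + 86.48·cos²24.7°·tan26.3° = 21.7 + 86.48·0.8254·0.4942 = 56.978 kPa
Denominator = 86.48·sin24.7°·cos24.7° = 86.48·0.4179·0.9085 = 32.831 kPa
FS = 56.978 / 32.831 = 1.735

FS = 1.74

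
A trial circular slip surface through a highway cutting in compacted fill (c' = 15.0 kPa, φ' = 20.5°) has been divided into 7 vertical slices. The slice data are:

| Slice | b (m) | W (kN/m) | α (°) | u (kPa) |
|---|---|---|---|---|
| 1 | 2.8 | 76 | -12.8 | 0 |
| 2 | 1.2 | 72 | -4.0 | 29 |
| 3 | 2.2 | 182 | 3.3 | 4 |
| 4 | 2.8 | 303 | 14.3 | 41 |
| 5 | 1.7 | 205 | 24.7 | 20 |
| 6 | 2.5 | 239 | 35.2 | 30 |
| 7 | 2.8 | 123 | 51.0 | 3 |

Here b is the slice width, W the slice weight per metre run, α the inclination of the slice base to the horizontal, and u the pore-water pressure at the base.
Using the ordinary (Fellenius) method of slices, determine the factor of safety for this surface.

Ordinary method of slices: FS = Σ[c'·Δl_i + (W_i cosα_i − u_i·Δl_i)·tanφ'] / Σ W_i sinα_i, with Δl_i = b_i / cosα_i.
Slice 1: Δl = 2.8/cos(-12.8°) = 2.871 m; N'_1 = 76·cos(-12.8°) − 0·2.871 = 74.1; c'Δl = 43.07; W sinα = -16.8
Slice 2: Δl = 1.2/cos(-4.0°) = 1.203 m; N'_2 = 72·cos(-4.0°) − 29·1.203 = 36.9; c'Δl = 18.04; W sinα = -5.0
Slice 3: Δl = 2.2/cos3.3° = 2.204 m; N'_3 = 182·cos3.3° − 4·2.204 = 172.9; c'Δl = 33.05; W sinα = 10.5
Slice 4: Δl = 2.8/cos14.3° = 2.890 m; N'_4 = 303·cos14.3° − 41·2.890 = 175.1; c'Δl = 43.34; W sinα = 74.8
Slice 5: Δl = 1.7/cos24.7° = 1.871 m; N'_5 = 205·cos24.7° − 20·1.871 = 148.8; c'Δl = 28.07; W sinα = 85.7
Slice 6: Δl = 2.5/cos35.2° = 3.059 m; N'_6 = 239·cos35.2° − 30·3.059 = 103.5; c'Δl = 45.89; W sinα = 137.8
Slice 7: Δl = 2.8/cos51.0° = 4.449 m; N'_7 = 123·cos51.0° − 3·4.449 = 64.1; c'Δl = 66.74; W sinα = 95.6
Σc'Δl = 278.2 kN/m; ΣN' = 775.5 kN/m; ΣW sinα = 382.5 kN/m
Resisting = 278.2 + 775.5·tan20.5° = 278.2 + 289.9 = 568.1 kN/m
FS = 568.1 / 382.5 = 1.485

FS = 1.49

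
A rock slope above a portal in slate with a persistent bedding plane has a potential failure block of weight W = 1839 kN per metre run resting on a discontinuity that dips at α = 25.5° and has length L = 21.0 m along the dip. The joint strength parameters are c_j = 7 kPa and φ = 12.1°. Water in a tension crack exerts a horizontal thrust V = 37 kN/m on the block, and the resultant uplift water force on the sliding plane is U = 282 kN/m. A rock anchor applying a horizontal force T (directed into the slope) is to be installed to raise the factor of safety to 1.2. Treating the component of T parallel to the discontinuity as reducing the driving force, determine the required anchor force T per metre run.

Resolving forces along and normal to the sliding plane, with the horizontal anchor force T adding T·sinα to the effective normal force and T·cosα acting up the plane against the driving force:
FS = [c_jL + (W cosα − U − V sinα + T sinα) tanφ] / [W sinα + V cosα − T cosα]
Without the anchor: N' = 1361.9 kN/m, driving T_d = 825.1 kN/m, resisting R = 7·21.0 + 1361.9·tan12.1° = 439.0 kN/m, FS = 0.53.
Setting FS = 1.2 and solving for T:
1.2·(825.1 − T cos25.5°) = 439.0 + T sin25.5°·tan12.1°
T·(sin25.5°·tan12.1° + 1.2·cos25.5°) = 1.2·825.1 − 439.0
T·(0.4305·0.2144 + 1.2·0.9026) = 990.1 − 439.0 = 551.2
T·1.1754 = 551.2
T = 468.9 kN/m

T = 469 kN/m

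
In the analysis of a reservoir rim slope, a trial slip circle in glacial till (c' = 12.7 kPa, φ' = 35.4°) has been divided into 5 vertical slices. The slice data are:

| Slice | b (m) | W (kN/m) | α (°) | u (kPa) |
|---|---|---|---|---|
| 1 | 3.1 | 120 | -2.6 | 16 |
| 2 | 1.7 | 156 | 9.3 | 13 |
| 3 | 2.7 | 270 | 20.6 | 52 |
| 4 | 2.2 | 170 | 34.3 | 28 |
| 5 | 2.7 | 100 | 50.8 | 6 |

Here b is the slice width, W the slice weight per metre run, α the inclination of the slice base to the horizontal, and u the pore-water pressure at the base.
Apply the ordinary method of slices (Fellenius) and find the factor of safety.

FS = 1.65

Ordinary method of slices: FS = Σ[c'·Δl_i + (W_i cosα_i − u_i·Δl_i)·tanφ'] / Σ W_i sinα_i, with Δl_i = b_i / cosα_i.
Slice 1: Δl = 3.1/cos(-2.6°) = 3.103 m; N'_1 = 120·cos(-2.6°) − 16·3.103 = 70.2; c'Δl = 39.41; W sinα = -5.4
Slice 2: Δl = 1.7/cos9.3° = 1.723 m; N'_2 = 156·cos9.3° − 13·1.723 = 131.6; c'Δl = 21.88; W sinα = 25.2
Slice 3: Δl = 2.7/cos20.6° = 2.884 m; N'_3 = 270·cos20.6° − 52·2.884 = 102.7; c'Δl = 36.63; W sinα = 95.0
Slice 4: Δl = 2.2/cos34.3° = 2.663 m; N'_4 = 170·cos34.3° − 28·2.663 = 65.9; c'Δl = 33.82; W sinα = 95.8
Slice 5: Δl = 2.7/cos50.8° = 4.272 m; N'_5 = 100·cos50.8° − 6·4.272 = 37.6; c'Δl = 54.25; W sinα = 77.5
Σc'Δl = 186.0 kN/m; ΣN' = 408.0 kN/m; ΣW sinα = 288.1 kN/m
Resisting = 186.0 + 408.0·tan35.4° = 186.0 + 289.9 = 475.9 kN/m
FS = 475.9 / 288.1 = 1.652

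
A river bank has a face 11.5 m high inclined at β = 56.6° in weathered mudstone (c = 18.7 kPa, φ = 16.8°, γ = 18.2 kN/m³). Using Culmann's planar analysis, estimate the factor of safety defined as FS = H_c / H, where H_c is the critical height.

H_c = (4c/γ) · sinβ cosφ / [1 − cos(β − φ)]
    = (4·18.7/18.2) · sin56.6°·cos16.8° / [1 − cos39.8°]
    = 4.110 · 0.7992 / 0.2317 = 14.18 m
FS = H_c / H = 14.18 / 11.5 = 1.233

FS = 1.23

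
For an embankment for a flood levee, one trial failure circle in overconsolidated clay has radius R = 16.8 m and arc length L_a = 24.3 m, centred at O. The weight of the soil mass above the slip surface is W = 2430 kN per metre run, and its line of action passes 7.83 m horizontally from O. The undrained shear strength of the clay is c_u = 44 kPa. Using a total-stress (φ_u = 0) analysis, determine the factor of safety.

FS = 0.94

Taking moments about the centre O, the resisting moment is provided by the undrained shear strength acting along the arc:
M_R = c_u·L_a·R = 44·24.30·16.8 = 17962.6 kN·m/m
M_D = W·d = 2430·7.83 = 19026.9 kN·m/m
FS = M_R / M_D = 17962.6 / 19026.9 = 0.944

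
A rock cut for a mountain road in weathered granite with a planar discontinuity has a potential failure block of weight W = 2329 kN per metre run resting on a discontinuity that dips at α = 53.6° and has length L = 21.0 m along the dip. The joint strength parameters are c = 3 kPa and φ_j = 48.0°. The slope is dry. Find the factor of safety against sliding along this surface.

Resolving the block weight along and normal to the plane and applying the Mohr–Coulomb strength on the joint:
N' = W cosα = 2329·cos53.6° = 1382.1 kN/m
Driving force T = W sinα = 2329·sin53.6° = 1874.6 kN/m
Resisting force R = c·L + N'·tanφ_j = 3·21.0 + 1382.1·tan48.0° = 63.0 + 1534.9 = 1597.9 kN/m
FS = R / T = 1597.9 / 1874.6 = 0.852

FS = 0.85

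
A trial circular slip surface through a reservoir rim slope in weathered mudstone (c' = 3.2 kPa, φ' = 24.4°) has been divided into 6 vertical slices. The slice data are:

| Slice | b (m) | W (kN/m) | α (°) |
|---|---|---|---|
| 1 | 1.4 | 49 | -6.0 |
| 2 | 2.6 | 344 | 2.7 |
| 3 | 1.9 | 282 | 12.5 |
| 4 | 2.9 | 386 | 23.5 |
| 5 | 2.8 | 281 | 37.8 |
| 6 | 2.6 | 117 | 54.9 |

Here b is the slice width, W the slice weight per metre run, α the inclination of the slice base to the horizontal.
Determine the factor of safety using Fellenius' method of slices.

FS = 1.32

Ordinary method of slices: FS = Σ[c'·Δl_i + (W_i cosα_i)·tanφ'] / Σ W_i sinα_i, with Δl_i = b_i / cosα_i.
Slice 1: Δl = 1.4/cos(-6.0°) = 1.408 m; N'_1 = 49·cos(-6.0°) = 48.7; c'Δl = 4.50; W sinα = -5.1
Slice 2: Δl = 2.6/cos2.7° = 2.603 m; N'_2 = 344·cos2.7° = 343.6; c'Δl = 8.33; W sinα = 16.2
Slice 3: Δl = 1.9/cos12.5° = 1.946 m; N'_3 = 282·cos12.5° = 275.3; c'Δl = 6.23; W sinα = 61.0
Slice 4: Δl = 2.9/cos23.5° = 3.162 m; N'_4 = 386·cos23.5° = 354.0; c'Δl = 10.12; W sinα = 153.9
Slice 5: Δl = 2.8/cos37.8° = 3.544 m; N'_5 = 281·cos37.8° = 222.0; c'Δl = 11.34; W sinα = 172.2
Slice 6: Δl = 2.6/cos54.9° = 4.522 m; N'_6 = 117·cos54.9° = 67.3; c'Δl = 14.47; W sinα = 95.7
Σc'Δl = 55.0 kN/m; ΣN' = 1311.0 kN/m; ΣW sinα = 494.0 kN/m
Resisting = 55.0 + 1311.0·tan24.4° = 55.0 + 594.7 = 649.7 kN/m
FS = 649.7 / 494.0 = 1.315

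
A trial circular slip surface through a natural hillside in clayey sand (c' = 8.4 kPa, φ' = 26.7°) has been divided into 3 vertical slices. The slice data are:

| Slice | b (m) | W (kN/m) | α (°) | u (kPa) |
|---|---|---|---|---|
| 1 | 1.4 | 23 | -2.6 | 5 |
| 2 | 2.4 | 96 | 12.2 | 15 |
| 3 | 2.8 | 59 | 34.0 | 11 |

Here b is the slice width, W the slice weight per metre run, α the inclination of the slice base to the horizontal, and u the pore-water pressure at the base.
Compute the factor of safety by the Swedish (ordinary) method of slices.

FS = 1.98

Ordinary method of slices: FS = Σ[c'·Δl_i + (W_i cosα_i − u_i·Δl_i)·tanφ'] / Σ W_i sinα_i, with Δl_i = b_i / cosα_i.
Slice 1: Δl = 1.4/cos(-2.6°) = 1.401 m; N'_1 = 23·cos(-2.6°) − 5·1.401 = 16.0; c'Δl = 11.77; W sinα = -1.0
Slice 2: Δl = 2.4/cos12.2° = 2.455 m; N'_2 = 96·cos12.2° − 15·2.455 = 57.0; c'Δl = 20.63; W sinα = 20.3
Slice 3: Δl = 2.8/cos34.0° = 3.377 m; N'_3 = 59·cos34.0° − 11·3.377 = 11.8; c'Δl = 28.37; W sinα = 33.0
Σc'Δl = 60.8 kN/m; ΣN' = 84.7 kN/m; ΣW sinα = 52.2 kN/m
Resisting = 60.8 + 84.7·tan26.7° = 60.8 + 42.6 = 103.4 kN/m
FS = 103.4 / 52.2 = 1.979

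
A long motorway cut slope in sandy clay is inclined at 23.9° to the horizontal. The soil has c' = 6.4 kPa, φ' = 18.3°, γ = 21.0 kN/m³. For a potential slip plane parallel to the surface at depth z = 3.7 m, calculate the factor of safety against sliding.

FS = 0.97

For an infinite slope with a slip plane parallel to the surface (no pore pressure): FS = [c' + γz cos²β tanφ'] / [γz sinβ cosβ].
γz = 21.0·3.7 = 77.70 kN/m²
Numerator = 6.4 + 77.70·cos²23.9°·tan18.3° = 6.4 + 77.70·0.8359·0.3307 = 27.879 kPa
Denominator = 77.70·sin23.9°·cos23.9° = 77.70·0.4051·0.9143 = 28.780 kPa
FS = 27.879 / 28.780 = 0.969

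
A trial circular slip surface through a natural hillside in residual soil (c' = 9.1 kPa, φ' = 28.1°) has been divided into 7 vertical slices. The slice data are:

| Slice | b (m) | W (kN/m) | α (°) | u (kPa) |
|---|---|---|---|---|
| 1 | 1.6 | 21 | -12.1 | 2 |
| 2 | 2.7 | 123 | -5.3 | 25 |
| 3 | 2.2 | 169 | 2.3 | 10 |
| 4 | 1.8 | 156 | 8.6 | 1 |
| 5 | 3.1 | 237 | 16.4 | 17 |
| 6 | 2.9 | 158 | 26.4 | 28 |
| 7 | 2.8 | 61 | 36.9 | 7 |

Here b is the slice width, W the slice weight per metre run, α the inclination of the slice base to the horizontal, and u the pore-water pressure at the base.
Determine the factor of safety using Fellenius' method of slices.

FS = 2.64

Ordinary method of slices: FS = Σ[c'·Δl_i + (W_i cosα_i − u_i·Δl_i)·tanφ'] / Σ W_i sinα_i, with Δl_i = b_i / cosα_i.
Slice 1: Δl = 1.6/cos(-12.1°) = 1.636 m; N'_1 = 21·cos(-12.1°) − 2·1.636 = 17.3; c'Δl = 14.89; W sinα = -4.4
Slice 2: Δl = 2.7/cos(-5.3°) = 2.712 m; N'_2 = 123·cos(-5.3°) − 25·2.712 = 54.7; c'Δl = 24.68; W sinα = -11.4
Slice 3: Δl = 2.2/cos2.3° = 2.202 m; N'_3 = 169·cos2.3° − 10·2.202 = 146.8; c'Δl = 20.04; W sinα = 6.8
Slice 4: Δl = 1.8/cos8.6° = 1.820 m; N'_4 = 156·cos8.6° − 1·1.820 = 152.4; c'Δl = 16.57; W sinα = 23.3
Slice 5: Δl = 3.1/cos16.4° = 3.231 m; N'_5 = 237·cos16.4° − 17·3.231 = 172.4; c'Δl = 29.41; W sinα = 66.9
Slice 6: Δl = 2.9/cos26.4° = 3.238 m; N'_6 = 158·cos26.4° − 28·3.238 = 50.9; c'Δl = 29.46; W sinα = 70.3
Slice 7: Δl = 2.8/cos36.9° = 3.501 m; N'_7 = 61·cos36.9° − 7·3.501 = 24.3; c'Δl = 31.86; W sinα = 36.6
Σc'Δl = 166.9 kN/m; ΣN' = 618.8 kN/m; ΣW sinα = 188.1 kN/m
Resisting = 166.9 + 618.8·tan28.1° = 166.9 + 330.4 = 497.3 kN/m
FS = 497.3 / 188.1 = 2.643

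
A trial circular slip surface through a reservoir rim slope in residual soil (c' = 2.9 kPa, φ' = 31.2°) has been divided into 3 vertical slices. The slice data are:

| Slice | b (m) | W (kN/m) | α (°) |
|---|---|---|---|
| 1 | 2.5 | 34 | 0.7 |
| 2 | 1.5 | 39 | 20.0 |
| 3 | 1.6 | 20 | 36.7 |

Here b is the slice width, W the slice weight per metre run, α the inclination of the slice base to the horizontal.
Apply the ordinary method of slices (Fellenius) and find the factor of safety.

FS = 2.73

Ordinary method of slices: FS = Σ[c'·Δl_i + (W_i cosα_i)·tanφ'] / Σ W_i sinα_i, with Δl_i = b_i / cosα_i.
Slice 1: Δl = 2.5/cos0.7° = 2.500 m; N'_1 = 34·cos0.7° = 34.0; c'Δl = 7.25; W sinα = 0.4
Slice 2: Δl = 1.5/cos20.0° = 1.596 m; N'_2 = 39·cos20.0° = 36.6; c'Δl = 4.63; W sinα = 13.3
Slice 3: Δl = 1.6/cos36.7° = 1.996 m; N'_3 = 20·cos36.7° = 16.0; c'Δl = 5.79; W sinα = 12.0
Σc'Δl = 17.7 kN/m; ΣN' = 86.7 kN/m; ΣW sinα = 25.7 kN/m
Resisting = 17.7 + 86.7·tan31.2° = 17.7 + 52.5 = 70.2 kN/m
FS = 70.2 / 25.7 = 2.729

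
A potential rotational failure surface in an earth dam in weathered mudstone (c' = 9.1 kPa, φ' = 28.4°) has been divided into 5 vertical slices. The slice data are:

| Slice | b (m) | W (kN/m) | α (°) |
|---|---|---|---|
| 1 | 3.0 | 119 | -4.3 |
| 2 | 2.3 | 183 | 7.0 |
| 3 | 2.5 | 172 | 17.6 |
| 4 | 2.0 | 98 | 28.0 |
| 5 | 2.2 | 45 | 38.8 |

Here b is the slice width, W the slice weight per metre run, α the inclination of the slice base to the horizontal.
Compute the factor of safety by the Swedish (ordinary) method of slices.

FS = 3.12

Ordinary method of slices: FS = Σ[c'·Δl_i + (W_i cosα_i)·tanφ'] / Σ W_i sinα_i, with Δl_i = b_i / cosα_i.
Slice 1: Δl = 3.0/cos(-4.3°) = 3.008 m; N'_1 = 119·cos(-4.3°) = 118.7; c'Δl = 27.38; W sinα = -8.9
Slice 2: Δl = 2.3/cos7.0° = 2.317 m; N'_2 = 183·cos7.0° = 181.6; c'Δl = 21.09; W sinα = 22.3
Slice 3: Δl = 2.5/cos17.6° = 2.623 m; N'_3 = 172·cos17.6° = 163.9; c'Δl = 23.87; W sinα = 52.0
Slice 4: Δl = 2.0/cos28.0° = 2.265 m; N'_4 = 98·cos28.0° = 86.5; c'Δl = 20.61; W sinα = 46.0
Slice 5: Δl = 2.2/cos38.8° = 2.823 m; N'_5 = 45·cos38.8° = 35.1; c'Δl = 25.69; W sinα = 28.2
Σc'Δl = 118.6 kN/m; ΣN' = 585.8 kN/m; ΣW sinα = 139.6 kN/m
Resisting = 118.6 + 585.8·tan28.4° = 118.6 + 316.8 = 435.4 kN/m
FS = 435.4 / 139.6 = 3.119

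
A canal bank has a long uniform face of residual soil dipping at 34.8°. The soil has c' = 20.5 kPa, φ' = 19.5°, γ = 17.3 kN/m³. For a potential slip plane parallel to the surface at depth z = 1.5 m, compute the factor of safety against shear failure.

FS = 2.20

For an infinite slope with a slip plane parallel to the surface (no pore pressure): FS = [c' + γz cos²β tanφ'] / [γz sinβ cosβ].
γz = 17.3·1.5 = 25.95 kN/m²
Numerator = 20.5 + 25.95·cos²34.8°·tan19.5° = 20.5 + 25.95·0.6743·0.3541 = 26.696 kPa
Denominator = 25.95·sin34.8°·cos34.8° = 25.95·0.5707·0.8211 = 12.161 kPa
FS = 26.696 / 12.161 = 2.195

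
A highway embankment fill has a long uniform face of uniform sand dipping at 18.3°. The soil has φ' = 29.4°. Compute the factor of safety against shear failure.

For a dry cohesionless infinite slope the factor of safety is FS = tanφ' / tanβ.
FS = tan29.4° / tan18.3° = 0.5635 / 0.3307 = 1.704

FS = 1.70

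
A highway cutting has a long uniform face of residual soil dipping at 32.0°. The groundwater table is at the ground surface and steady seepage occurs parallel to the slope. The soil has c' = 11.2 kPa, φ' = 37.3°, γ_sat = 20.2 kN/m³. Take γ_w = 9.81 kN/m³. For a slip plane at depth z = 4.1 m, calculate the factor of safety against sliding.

With seepage parallel to the slope and the water table at the surface, the effective normal stress on the slip plane uses the buoyant unit weight γ' = γ_sat − γ_w while the driving shear stress uses γ_sat:
FS = [c' + γ' z cos²β tanφ'] / [γ_sat z sinβ cosβ]
γ' = 20.2 − 9.81 = 10.39 kN/m³
Numerator = 11.2 + 10.39·4.1·cos²32.0°·tan37.3° = 11.2 + 10.39·4.1·0.7192·0.7618 = 34.539 kPa
Denominator = 20.2·4.1·sin32.0°·cos32.0° = 20.2·4.1·0.5299·0.8480 = 37.219 kPa
FS = 34.539 / 37.219 = 0.928

FS = 0.93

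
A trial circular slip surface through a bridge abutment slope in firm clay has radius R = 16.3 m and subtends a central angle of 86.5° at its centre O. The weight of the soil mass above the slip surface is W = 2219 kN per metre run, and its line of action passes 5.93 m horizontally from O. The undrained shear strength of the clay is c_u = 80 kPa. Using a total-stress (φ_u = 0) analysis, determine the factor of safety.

FS = 2.44

Taking moments about the centre O, the resisting moment is provided by the undrained shear strength acting along the arc:
Arc length L_a = R·θ = 16.3·(86.5°·π/180) = 16.3·1.5097 = 24.61 m
M_R = c_u·L_a·R = 80·24.61·16.3 = 32089.2 kN·m/m
M_D = W·d = 2219·5.93 = 13158.7 kN·m/m
FS = M_R / M_D = 32089.2 / 13158.7 = 2.439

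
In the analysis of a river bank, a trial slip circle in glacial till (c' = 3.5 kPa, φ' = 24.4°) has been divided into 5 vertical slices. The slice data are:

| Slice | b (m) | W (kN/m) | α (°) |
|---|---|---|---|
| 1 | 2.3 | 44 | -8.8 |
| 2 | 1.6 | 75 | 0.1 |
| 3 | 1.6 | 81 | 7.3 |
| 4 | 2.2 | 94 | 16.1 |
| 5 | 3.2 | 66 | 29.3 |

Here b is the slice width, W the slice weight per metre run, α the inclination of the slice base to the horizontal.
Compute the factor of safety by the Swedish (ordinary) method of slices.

FS = 3.18

Ordinary method of slices: FS = Σ[c'·Δl_i + (W_i cosα_i)·tanφ'] / Σ W_i sinα_i, with Δl_i = b_i / cosα_i.
Slice 1: Δl = 2.3/cos(-8.8°) = 2.327 m; N'_1 = 44·cos(-8.8°) = 43.5; c'Δl = 8.15; W sinα = -6.7
Slice 2: Δl = 1.6/cos0.1° = 1.600 m; N'_2 = 75·cos0.1° = 75.0; c'Δl = 5.60; W sinα = 0.1
Slice 3: Δl = 1.6/cos7.3° = 1.613 m; N'_3 = 81·cos7.3° = 80.3; c'Δl = 5.65; W sinα = 10.3
Slice 4: Δl = 2.2/cos16.1° = 2.290 m; N'_4 = 94·cos16.1° = 90.3; c'Δl = 8.01; W sinα = 26.1
Slice 5: Δl = 3.2/cos29.3° = 3.669 m; N'_5 = 66·cos29.3° = 57.6; c'Δl = 12.84; W sinα = 32.3
Σc'Δl = 40.2 kN/m; ΣN' = 346.7 kN/m; ΣW sinα = 62.1 kN/m
Resisting = 40.2 + 346.7·tan24.4° = 40.2 + 157.3 = 197.5 kN/m
FS = 197.5 / 62.1 = 3.183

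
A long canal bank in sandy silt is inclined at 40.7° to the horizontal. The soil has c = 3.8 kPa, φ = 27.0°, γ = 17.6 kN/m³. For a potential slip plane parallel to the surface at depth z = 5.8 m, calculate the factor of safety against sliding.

For an infinite slope with a slip plane parallel to the surface (no pore pressure): FS = [c + γz cos²β tanφ] / [γz sinβ cosβ].
γz = 17.6·5.8 = 102.08 kN/m²
Numerator = 3.8 + 102.08·cos²40.7°·tan27.0° = 3.8 + 102.08·0.5748·0.5095 = 33.695 kPa
Denominator = 102.08·sin40.7°·cos40.7° = 102.08·0.6521·0.7581 = 50.466 kPa
FS = 33.695 / 50.466 = 0.668

FS = 0.67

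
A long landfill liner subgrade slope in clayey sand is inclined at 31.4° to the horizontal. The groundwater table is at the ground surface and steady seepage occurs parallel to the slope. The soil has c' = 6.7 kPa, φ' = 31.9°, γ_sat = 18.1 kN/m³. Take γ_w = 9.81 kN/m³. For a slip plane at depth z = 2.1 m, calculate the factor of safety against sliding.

With seepage parallel to the slope and the water table at the surface, the effective normal stress on the slip plane uses the buoyant unit weight γ' = γ_sat − γ_w while the driving shear stress uses γ_sat:
FS = [c' + γ' z cos²β tanφ'] / [γ_sat z sinβ cosβ]
γ' = 18.1 − 9.81 = 8.29 kN/m³
Numerator = 6.7 + 8.29·2.1·cos²31.4°·tan31.9° = 6.7 + 8.29·2.1·0.7285·0.6224 = 14.595 kPa
Denominator = 18.1·2.1·sin31.4°·cos31.4° = 18.1·2.1·0.5210·0.8536 = 16.903 kPa
FS = 14.595 / 16.903 = 0.863

FS = 0.86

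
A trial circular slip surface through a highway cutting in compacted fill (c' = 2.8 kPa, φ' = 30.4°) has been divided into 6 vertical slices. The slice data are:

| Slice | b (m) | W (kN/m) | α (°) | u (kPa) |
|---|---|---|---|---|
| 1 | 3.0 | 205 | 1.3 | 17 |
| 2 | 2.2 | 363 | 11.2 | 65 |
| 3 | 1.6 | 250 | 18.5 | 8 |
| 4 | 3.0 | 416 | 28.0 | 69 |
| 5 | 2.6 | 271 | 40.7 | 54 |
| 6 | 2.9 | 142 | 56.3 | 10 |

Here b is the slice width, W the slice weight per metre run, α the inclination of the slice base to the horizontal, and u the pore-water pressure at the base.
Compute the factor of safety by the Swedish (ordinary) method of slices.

Ordinary method of slices: FS = Σ[c'·Δl_i + (W_i cosα_i − u_i·Δl_i)·tanφ'] / Σ W_i sinα_i, with Δl_i = b_i / cosα_i.
Slice 1: Δl = 3.0/cos1.3° = 3.001 m; N'_1 = 205·cos1.3° − 17·3.001 = 153.9; c'Δl = 8.40; W sinα = 4.7
Slice 2: Δl = 2.2/cos11.2° = 2.243 m; N'_2 = 363·cos11.2° − 65·2.243 = 210.3; c'Δl = 6.28; W sinα = 70.5
Slice 3: Δl = 1.6/cos18.5° = 1.687 m; N'_3 = 250·cos18.5° − 8·1.687 = 223.6; c'Δl = 4.72; W sinα = 79.3
Slice 4: Δl = 3.0/cos28.0° = 3.398 m; N'_4 = 416·cos28.0° − 69·3.398 = 132.9; c'Δl = 9.51; W sinα = 195.3
Slice 5: Δl = 2.6/cos40.7° = 3.429 m; N'_5 = 271·cos40.7° − 54·3.429 = 20.3; c'Δl = 9.60; W sinα = 176.7
Slice 6: Δl = 2.9/cos56.3° = 5.227 m; N'_6 = 142·cos56.3° − 10·5.227 = 26.5; c'Δl = 14.63; W sinα = 118.1
Σc'Δl = 53.2 kN/m; ΣN' = 767.5 kN/m; ΣW sinα = 644.6 kN/m
Resisting = 53.2 + 767.5·tan30.4° = 53.2 + 450.3 = 503.4 kN/m
FS = 503.4 / 644.6 = 0.781

FS = 0.78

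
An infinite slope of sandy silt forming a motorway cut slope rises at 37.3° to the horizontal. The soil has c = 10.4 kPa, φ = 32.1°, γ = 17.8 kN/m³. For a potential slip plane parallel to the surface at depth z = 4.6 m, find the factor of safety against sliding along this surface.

For an infinite slope with a slip plane parallel to the surface (no pore pressure): FS = [c + γz cos²β tanφ] / [γz sinβ cosβ].
γz = 17.8·4.6 = 81.88 kN/m²
Numerator = 10.4 + 81.88·cos²37.3°·tan32.1° = 10.4 + 81.88·0.6328·0.6273 = 42.902 kPa
Denominator = 81.88·sin37.3°·cos37.3° = 81.88·0.6060·0.7955 = 39.470 kPa
FS = 42.902 / 39.470 = 1.087

FS = 1.09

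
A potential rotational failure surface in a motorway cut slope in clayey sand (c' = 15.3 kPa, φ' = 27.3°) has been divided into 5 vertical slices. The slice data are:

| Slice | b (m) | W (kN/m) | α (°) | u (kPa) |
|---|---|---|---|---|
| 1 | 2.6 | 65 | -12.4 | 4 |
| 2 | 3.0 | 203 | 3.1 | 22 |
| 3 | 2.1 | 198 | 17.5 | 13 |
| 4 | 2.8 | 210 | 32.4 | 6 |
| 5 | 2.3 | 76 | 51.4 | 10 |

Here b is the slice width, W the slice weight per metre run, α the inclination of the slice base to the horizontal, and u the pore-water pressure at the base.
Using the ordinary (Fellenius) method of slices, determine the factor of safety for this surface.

FS = 2.17

Ordinary method of slices: FS = Σ[c'·Δl_i + (W_i cosα_i − u_i·Δl_i)·tanφ'] / Σ W_i sinα_i, with Δl_i = b_i / cosα_i.
Slice 1: Δl = 2.6/cos(-12.4°) = 2.662 m; N'_1 = 65·cos(-12.4°) − 4·2.662 = 52.8; c'Δl = 40.73; W sinα = -14.0
Slice 2: Δl = 3.0/cos3.1° = 3.004 m; N'_2 = 203·cos3.1° − 22·3.004 = 136.6; c'Δl = 45.97; W sinα = 11.0
Slice 3: Δl = 2.1/cos17.5° = 2.202 m; N'_3 = 198·cos17.5° − 13·2.202 = 160.2; c'Δl = 33.69; W sinα = 59.5
Slice 4: Δl = 2.8/cos32.4° = 3.316 m; N'_4 = 210·cos32.4° − 6·3.316 = 157.4; c'Δl = 50.74; W sinα = 112.5
Slice 5: Δl = 2.3/cos51.4° = 3.687 m; N'_5 = 76·cos51.4° − 10·3.687 = 10.5; c'Δl = 56.41; W sinα = 59.4
Σc'Δl = 227.5 kN/m; ΣN' = 517.6 kN/m; ΣW sinα = 228.5 kN/m
Resisting = 227.5 + 517.6·tan27.3° = 227.5 + 267.2 = 494.7 kN/m
FS = 494.7 / 228.5 = 2.165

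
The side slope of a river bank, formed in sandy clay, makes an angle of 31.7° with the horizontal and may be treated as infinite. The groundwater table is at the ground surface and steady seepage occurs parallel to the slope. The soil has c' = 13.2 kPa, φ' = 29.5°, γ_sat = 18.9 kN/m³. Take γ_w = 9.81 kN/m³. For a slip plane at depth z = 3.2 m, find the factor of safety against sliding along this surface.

FS = 0.93

With seepage parallel to the slope and the water table at the surface, the effective normal stress on the slip plane uses the buoyant unit weight γ' = γ_sat − γ_w while the driving shear stress uses γ_sat:
FS = [c' + γ' z cos²β tanφ'] / [γ_sat z sinβ cosβ]
γ' = 18.9 − 9.81 = 9.09 kN/m³
Numerator = 13.2 + 9.09·3.2·cos²31.7°·tan29.5° = 13.2 + 9.09·3.2·0.7239·0.5658 = 25.113 kPa
Denominator = 18.9·3.2·sin31.7°·cos31.7° = 18.9·3.2·0.5255·0.8508 = 27.039 kPa
FS = 25.113 / 27.039 = 0.929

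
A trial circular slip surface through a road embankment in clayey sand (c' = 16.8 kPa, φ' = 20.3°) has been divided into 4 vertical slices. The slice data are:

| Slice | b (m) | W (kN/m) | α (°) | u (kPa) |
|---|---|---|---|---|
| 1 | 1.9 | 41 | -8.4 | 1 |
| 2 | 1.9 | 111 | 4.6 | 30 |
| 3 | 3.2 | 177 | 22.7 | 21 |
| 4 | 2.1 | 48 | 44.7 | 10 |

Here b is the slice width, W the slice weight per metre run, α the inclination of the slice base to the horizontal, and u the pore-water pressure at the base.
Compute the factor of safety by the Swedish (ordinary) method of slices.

Ordinary method of slices: FS = Σ[c'·Δl_i + (W_i cosα_i − u_i·Δl_i)·tanφ'] / Σ W_i sinα_i, with Δl_i = b_i / cosα_i.
Slice 1: Δl = 1.9/cos(-8.4°) = 1.921 m; N'_1 = 41·cos(-8.4°) − 1·1.921 = 38.6; c'Δl = 32.27; W sinα = -6.0
Slice 2: Δl = 1.9/cos4.6° = 1.906 m; N'_2 = 111·cos4.6° − 30·1.906 = 53.5; c'Δl = 32.02; W sinα = 8.9
Slice 3: Δl = 3.2/cos22.7° = 3.469 m; N'_3 = 177·cos22.7° − 21·3.469 = 90.4; c'Δl = 58.27; W sinα = 68.3
Slice 4: Δl = 2.1/cos44.7° = 2.954 m; N'_4 = 48·cos44.7° − 10·2.954 = 4.6; c'Δl = 49.63; W sinα = 33.8
Σc'Δl = 172.2 kN/m; ΣN' = 187.1 kN/m; ΣW sinα = 105.0 kN/m
Resisting = 172.2 + 187.1·tan20.3° = 172.2 + 69.2 = 241.4 kN/m
FS = 241.4 / 105.0 = 2.300

FS = 2.30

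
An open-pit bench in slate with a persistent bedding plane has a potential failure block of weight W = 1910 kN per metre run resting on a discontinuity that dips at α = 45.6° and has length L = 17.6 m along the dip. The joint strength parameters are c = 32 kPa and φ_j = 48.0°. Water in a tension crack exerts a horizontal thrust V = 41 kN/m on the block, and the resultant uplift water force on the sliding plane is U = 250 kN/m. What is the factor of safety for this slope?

Resolving the block weight along and normal to the plane and applying the Mohr–Coulomb strength on the joint:
N' = W cosα − U − V sinα = 1910·cos45.6° − 250 − 41·sin45.6° = 1057.1 kN/m
Driving force T = W sinα + V cosα = 1910·sin45.6° + 41·cos45.6° = 1393.3 kN/m
Resisting force R = c·L + N'·tanφ_j = 32·17.6 + 1057.1·tan48.0° = 563.2 + 1174.0 = 1737.2 kN/m
FS = R / T = 1737.2 / 1393.3 = 1.247

FS = 1.25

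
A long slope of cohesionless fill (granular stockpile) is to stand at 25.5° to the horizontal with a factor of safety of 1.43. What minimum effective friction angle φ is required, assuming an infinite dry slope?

φ = 34.3°

FS = tanφ/tanβ ⇒ tanφ = FS · tanβ = 1.43 · tan25.5° = 0.6821
φ = arctan(0.6821) = 34.30°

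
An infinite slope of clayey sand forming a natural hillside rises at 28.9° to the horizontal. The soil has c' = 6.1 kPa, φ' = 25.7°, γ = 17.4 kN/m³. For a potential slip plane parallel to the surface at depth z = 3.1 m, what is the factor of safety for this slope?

FS = 1.14

For an infinite slope with a slip plane parallel to the surface (no pore pressure): FS = [c' + γz cos²β tanφ'] / [γz sinβ cosβ].
γz = 17.4·3.1 = 53.94 kN/m²
Numerator = 6.1 + 53.94·cos²28.9°·tan25.7° = 6.1 + 53.94·0.7664·0.4813 = 25.996 kPa
Denominator = 53.94·sin28.9°·cos28.9° = 53.94·0.4833·0.8755 = 22.822 kPa
FS = 25.996 / 22.822 = 1.139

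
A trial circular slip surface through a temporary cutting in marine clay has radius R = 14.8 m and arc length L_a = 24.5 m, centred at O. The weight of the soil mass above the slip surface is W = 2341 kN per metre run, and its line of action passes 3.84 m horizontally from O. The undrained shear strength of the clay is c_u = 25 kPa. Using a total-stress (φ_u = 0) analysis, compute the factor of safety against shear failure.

Taking moments about the centre O, the resisting moment is provided by the undrained shear strength acting along the arc:
M_R = c_u·L_a·R = 25·24.50·14.8 = 9065.0 kN·m/m
M_D = W·d = 2341·3.84 = 8989.4 kN·m/m
FS = M_R / M_D = 9065.0 / 8989.4 = 1.008

FS = 1.01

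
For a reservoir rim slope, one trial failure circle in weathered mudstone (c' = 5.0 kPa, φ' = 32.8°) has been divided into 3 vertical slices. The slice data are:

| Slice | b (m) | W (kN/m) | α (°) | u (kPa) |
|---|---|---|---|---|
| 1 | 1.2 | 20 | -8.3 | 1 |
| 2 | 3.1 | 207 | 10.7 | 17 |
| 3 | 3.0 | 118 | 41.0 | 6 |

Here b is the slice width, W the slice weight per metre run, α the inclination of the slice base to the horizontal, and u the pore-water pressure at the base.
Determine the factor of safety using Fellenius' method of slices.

FS = 1.70

Ordinary method of slices: FS = Σ[c'·Δl_i + (W_i cosα_i − u_i·Δl_i)·tanφ'] / Σ W_i sinα_i, with Δl_i = b_i / cosα_i.
Slice 1: Δl = 1.2/cos(-8.3°) = 1.213 m; N'_1 = 20·cos(-8.3°) − 1·1.213 = 18.6; c'Δl = 6.06; W sinα = -2.9
Slice 2: Δl = 3.1/cos10.7° = 3.155 m; N'_2 = 207·cos10.7° − 17·3.155 = 149.8; c'Δl = 15.77; W sinα = 38.4
Slice 3: Δl = 3.0/cos41.0° = 3.975 m; N'_3 = 118·cos41.0° − 6·3.975 = 65.2; c'Δl = 19.88; W sinα = 77.4
Σc'Δl = 41.7 kN/m; ΣN' = 233.6 kN/m; ΣW sinα = 113.0 kN/m
Resisting = 41.7 + 233.6·tan32.8° = 41.7 + 150.5 = 192.2 kN/m
FS = 192.2 / 113.0 = 1.702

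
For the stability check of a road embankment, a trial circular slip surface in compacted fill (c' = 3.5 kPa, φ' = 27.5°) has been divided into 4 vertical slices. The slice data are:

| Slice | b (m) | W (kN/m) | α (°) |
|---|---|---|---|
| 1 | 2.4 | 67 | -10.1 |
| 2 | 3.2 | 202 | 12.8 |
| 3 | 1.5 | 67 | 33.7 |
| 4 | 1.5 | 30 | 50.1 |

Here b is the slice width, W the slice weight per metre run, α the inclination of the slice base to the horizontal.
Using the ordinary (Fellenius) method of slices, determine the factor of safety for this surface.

FS = 2.26

Ordinary method of slices: FS = Σ[c'·Δl_i + (W_i cosα_i)·tanφ'] / Σ W_i sinα_i, with Δl_i = b_i / cosα_i.
Slice 1: Δl = 2.4/cos(-10.1°) = 2.438 m; N'_1 = 67·cos(-10.1°) = 66.0; c'Δl = 8.53; W sinα = -11.7
Slice 2: Δl = 3.2/cos12.8° = 3.282 m; N'_2 = 202·cos12.8° = 197.0; c'Δl = 11.49; W sinα = 44.8
Slice 3: Δl = 1.5/cos33.7° = 1.803 m; N'_3 = 67·cos33.7° = 55.7; c'Δl = 6.31; W sinα = 37.2
Slice 4: Δl = 1.5/cos50.1° = 2.338 m; N'_4 = 30·cos50.1° = 19.2; c'Δl = 8.18; W sinα = 23.0
Σc'Δl = 34.5 kN/m; ΣN' = 337.9 kN/m; ΣW sinα = 93.2 kN/m
Resisting = 34.5 + 337.9·tan27.5° = 34.5 + 175.9 = 210.4 kN/m
FS = 210.4 / 93.2 = 2.258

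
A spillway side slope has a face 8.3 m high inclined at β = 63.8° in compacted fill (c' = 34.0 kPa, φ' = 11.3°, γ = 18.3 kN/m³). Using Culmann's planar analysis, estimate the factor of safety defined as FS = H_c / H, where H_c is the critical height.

FS = 2.01

H_c = (4c'/γ) · sinβ cosφ' / [1 − cos(β − φ')]
    = (4·34.0/18.3) · sin63.8°·cos11.3° / [1 − cos52.5°]
    = 7.432 · 0.8799 / 0.3912 = 16.71 m
FS = H_c / H = 16.71 / 8.3 = 2.014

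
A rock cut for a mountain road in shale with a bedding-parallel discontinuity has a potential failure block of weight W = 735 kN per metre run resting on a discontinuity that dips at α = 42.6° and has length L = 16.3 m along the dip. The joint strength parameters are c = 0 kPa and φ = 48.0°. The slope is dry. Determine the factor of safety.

FS = 1.21

Resolving the block weight along and normal to the plane and applying the Mohr–Coulomb strength on the joint:
N' = W cosα = 735·cos42.6° = 541.0 kN/m
Driving force T = W sinα = 735·sin42.6° = 497.5 kN/m
Resisting force R = c·L + N'·tanφ = 0·16.3 + 541.0·tan48.0° = 0.0 + 600.9 = 600.9 kN/m
FS = R / T = 600.9 / 497.5 = 1.208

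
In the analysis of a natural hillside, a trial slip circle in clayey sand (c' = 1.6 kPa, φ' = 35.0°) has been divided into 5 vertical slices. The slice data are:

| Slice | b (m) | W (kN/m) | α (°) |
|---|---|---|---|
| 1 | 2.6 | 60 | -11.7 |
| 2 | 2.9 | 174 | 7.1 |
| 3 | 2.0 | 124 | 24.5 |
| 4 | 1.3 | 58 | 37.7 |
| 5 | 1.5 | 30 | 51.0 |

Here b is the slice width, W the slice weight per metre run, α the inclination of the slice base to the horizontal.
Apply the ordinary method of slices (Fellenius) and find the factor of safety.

FS = 2.55

Ordinary method of slices: FS = Σ[c'·Δl_i + (W_i cosα_i)·tanφ'] / Σ W_i sinα_i, with Δl_i = b_i / cosα_i.
Slice 1: Δl = 2.6/cos(-11.7°) = 2.655 m; N'_1 = 60·cos(-11.7°) = 58.8; c'Δl = 4.25; W sinα = -12.2
Slice 2: Δl = 2.9/cos7.1° = 2.922 m; N'_2 = 174·cos7.1° = 172.7; c'Δl = 4.68; W sinα = 21.5
Slice 3: Δl = 2.0/cos24.5° = 2.198 m; N'_3 = 124·cos24.5° = 112.8; c'Δl = 3.52; W sinα = 51.4
Slice 4: Δl = 1.3/cos37.7° = 1.643 m; N'_4 = 58·cos37.7° = 45.9; c'Δl = 2.63; W sinα = 35.5
Slice 5: Δl = 1.5/cos51.0° = 2.384 m; N'_5 = 30·cos51.0° = 18.9; c'Δl = 3.81; W sinα = 23.3
Σc'Δl = 18.9 kN/m; ΣN' = 409.0 kN/m; ΣW sinα = 119.5 kN/m
Resisting = 18.9 + 409.0·tan35.0° = 18.9 + 286.4 = 305.3 kN/m
FS = 305.3 / 119.5 = 2.554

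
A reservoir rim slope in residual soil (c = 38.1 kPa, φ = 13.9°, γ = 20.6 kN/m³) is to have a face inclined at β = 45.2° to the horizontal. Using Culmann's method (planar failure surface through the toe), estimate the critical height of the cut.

H_c = 35.01 m

Culmann's analysis gives the critical failure plane at α_cr = (β + φ)/2 = (45.2 + 13.9)/2 = 29.6°, and the critical height
H_c = (4c/γ) · sinβ cosφ / [1 − cos(β − φ)]
    = (4·38.1/20.6) · sin45.2°·cos13.9° / [1 − cos(31.3°)]
    = 7.398 · 0.7096·0.9707 / [1 − 0.8545]
    = 7.398 · 0.6888 / 0.1455
    = 35.01 m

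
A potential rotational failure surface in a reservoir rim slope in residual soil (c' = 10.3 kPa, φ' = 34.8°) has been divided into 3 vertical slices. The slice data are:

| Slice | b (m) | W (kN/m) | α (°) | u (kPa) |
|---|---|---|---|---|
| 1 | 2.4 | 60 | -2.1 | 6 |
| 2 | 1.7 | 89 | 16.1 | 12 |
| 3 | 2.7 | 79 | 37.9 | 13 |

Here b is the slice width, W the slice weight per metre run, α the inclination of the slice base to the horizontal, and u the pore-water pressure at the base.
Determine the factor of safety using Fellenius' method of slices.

FS = 2.35

Ordinary method of slices: FS = Σ[c'·Δl_i + (W_i cosα_i − u_i·Δl_i)·tanφ'] / Σ W_i sinα_i, with Δl_i = b_i / cosα_i.
Slice 1: Δl = 2.4/cos(-2.1°) = 2.402 m; N'_1 = 60·cos(-2.1°) − 6·2.402 = 45.6; c'Δl = 24.74; W sinα = -2.2
Slice 2: Δl = 1.7/cos16.1° = 1.769 m; N'_2 = 89·cos16.1° − 12·1.769 = 64.3; c'Δl = 18.22; W sinα = 24.7
Slice 3: Δl = 2.7/cos37.9° = 3.422 m; N'_3 = 79·cos37.9° − 13·3.422 = 17.9; c'Δl = 35.24; W sinα = 48.5
Σc'Δl = 78.2 kN/m; ΣN' = 127.7 kN/m; ΣW sinα = 71.0 kN/m
Resisting = 78.2 + 127.7·tan34.8° = 78.2 + 88.7 = 166.9 kN/m
FS = 166.9 / 71.0 = 2.351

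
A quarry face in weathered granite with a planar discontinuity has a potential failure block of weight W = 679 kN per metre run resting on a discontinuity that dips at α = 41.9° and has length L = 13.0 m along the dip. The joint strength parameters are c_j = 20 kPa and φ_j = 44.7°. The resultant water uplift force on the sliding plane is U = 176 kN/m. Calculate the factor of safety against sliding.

FS = 1.29

Resolving the block weight along and normal to the plane and applying the Mohr–Coulomb strength on the joint:
N' = W cosα − U = 679·cos41.9° − 176 = 329.4 kN/m
Driving force T = W sinα = 679·sin41.9° = 453.5 kN/m
Resisting force R = c_j·L + N'·tanφ_j = 20·13.0 + 329.4·tan44.7° = 260.0 + 326.0 = 586.0 kN/m
FS = R / T = 586.0 / 453.5 = 1.292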